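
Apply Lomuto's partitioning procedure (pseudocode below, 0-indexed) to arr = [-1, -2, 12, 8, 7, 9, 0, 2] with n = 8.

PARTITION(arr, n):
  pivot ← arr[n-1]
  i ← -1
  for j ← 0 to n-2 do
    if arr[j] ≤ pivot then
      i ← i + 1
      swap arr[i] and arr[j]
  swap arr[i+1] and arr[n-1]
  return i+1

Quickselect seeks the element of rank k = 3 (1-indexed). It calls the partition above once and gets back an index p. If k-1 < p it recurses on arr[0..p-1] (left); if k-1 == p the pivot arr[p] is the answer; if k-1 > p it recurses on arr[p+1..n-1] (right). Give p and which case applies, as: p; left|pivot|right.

3; left

pivot = arr[7] = 2; i = -1
j=0: arr[0]=-1 ≤ 2 → i=0, swap arr[0],arr[0] (no change) → [-1, -2, 12, 8, 7, 9, 0, 2]
j=1: arr[1]=-2 ≤ 2 → i=1, swap arr[1],arr[1] (no change) → [-1, -2, 12, 8, 7, 9, 0, 2]
j=2: arr[2]=12 > 2 → no swap
j=3: arr[3]=8 > 2 → no swap
j=4: arr[4]=7 > 2 → no swap
j=5: arr[5]=9 > 2 → no swap
j=6: arr[6]=0 ≤ 2 → i=2, swap arr[2],arr[6] → [-1, -2, 0, 8, 7, 9, 12, 2]
final swap arr[3],arr[7] → [-1, -2, 0, 2, 7, 9, 12, 8]; return 3
p = 3; k-1 = 2 < 3 ⇒ left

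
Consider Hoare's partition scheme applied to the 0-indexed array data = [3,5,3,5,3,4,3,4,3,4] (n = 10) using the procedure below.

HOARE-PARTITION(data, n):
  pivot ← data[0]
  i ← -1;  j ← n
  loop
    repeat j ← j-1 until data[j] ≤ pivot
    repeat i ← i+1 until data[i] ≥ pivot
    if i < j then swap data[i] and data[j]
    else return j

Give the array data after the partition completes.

[3,3,3,5,3,4,5,4,3,4]

pivot=3
j stops at 8 (3), i stops at 0 (3); swap ⇒ [3,5,3,5,3,4,3,4,3,4]
j stops at 6 (3), i stops at 1 (5); swap ⇒ [3,3,3,5,3,4,5,4,3,4]
j stops at 4 (3), i stops at 2 (3); swap ⇒ [3,3,3,5,3,4,5,4,3,4]
j stops at 2, i stops at 3; i≥j ⇒ return 2. data=[3,3,3,5,3,4,5,4,3,4]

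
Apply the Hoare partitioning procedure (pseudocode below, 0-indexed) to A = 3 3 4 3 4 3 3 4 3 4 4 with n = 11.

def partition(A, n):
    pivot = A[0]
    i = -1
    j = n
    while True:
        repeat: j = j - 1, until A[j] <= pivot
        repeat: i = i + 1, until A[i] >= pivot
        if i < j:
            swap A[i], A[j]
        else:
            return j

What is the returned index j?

pivot = A[0] = 3; i = -1, j = 11
j→8 (A[8]=3≤3), i→0 (A[0]=3≥3); i<j, swap → 3 3 4 3 4 3 3 4 3 4 4
j→6 (A[6]=3≤3), i→1 (A[1]=3≥3); i<j, swap → 3 3 4 3 4 3 3 4 3 4 4
j→5 (A[5]=3≤3), i→2 (A[2]=4≥3); i<j, swap → 3 3 3 3 4 4 3 4 3 4 4
j→3, i→3; i≥j, return j=3. A = 3 3 3 3 4 4 3 4 3 4 4

3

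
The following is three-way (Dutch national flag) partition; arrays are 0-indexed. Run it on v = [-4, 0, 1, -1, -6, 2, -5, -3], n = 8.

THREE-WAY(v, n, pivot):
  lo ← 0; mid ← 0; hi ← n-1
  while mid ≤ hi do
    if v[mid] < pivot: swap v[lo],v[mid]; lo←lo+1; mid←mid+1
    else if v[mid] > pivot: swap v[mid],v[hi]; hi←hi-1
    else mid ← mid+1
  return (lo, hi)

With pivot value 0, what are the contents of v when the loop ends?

lo=0 mid=0 hi=7
-4<0: swap(0,0), lo=1 mid=1 ⇒ [-4, 0, 1, -1, -6, 2, -5, -3]
0=0: mid=2
1>0: swap(2,7), hi=6 ⇒ [-4, 0, -3, -1, -6, 2, -5, 1]
-3<0: swap(1,2), lo=2 mid=3 ⇒ [-4, -3, 0, -1, -6, 2, -5, 1]
-1<0: swap(2,3), lo=3 mid=4 ⇒ [-4, -3, -1, 0, -6, 2, -5, 1]
-6<0: swap(3,4), lo=4 mid=5 ⇒ [-4, -3, -1, -6, 0, 2, -5, 1]
2>0: swap(5,6), hi=5 ⇒ [-4, -3, -1, -6, 0, -5, 2, 1]
-5<0: swap(4,5), lo=5 mid=6 ⇒ [-4, -3, -1, -6, -5, 0, 2, 1]
done. lo=5 hi=5; v=[-4, -3, -1, -6, -5, 0, 2, 1]

[-4, -3, -1, -6, -5, 0, 2, 1]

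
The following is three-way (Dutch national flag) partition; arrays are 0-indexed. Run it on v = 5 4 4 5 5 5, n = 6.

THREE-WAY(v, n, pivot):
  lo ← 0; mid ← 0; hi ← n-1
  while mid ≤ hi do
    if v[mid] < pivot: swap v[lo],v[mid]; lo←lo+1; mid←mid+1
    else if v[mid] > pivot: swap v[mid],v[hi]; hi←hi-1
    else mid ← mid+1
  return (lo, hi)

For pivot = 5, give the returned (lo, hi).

pivot = 5; lo=0, mid=0, hi=5
v[mid]=5=5: mid=1
v[mid]=4<5: swap v[0],v[1]; lo=1,mid=2 → 4 5 4 5 5 5
v[mid]=4<5: swap v[1],v[2]; lo=2,mid=3 → 4 4 5 5 5 5
v[mid]=5=5: mid=4
v[mid]=5=5: mid=5
v[mid]=5=5: mid=6
end: lo=2, hi=5; v = 4 4 5 5 5 5

(2, 5)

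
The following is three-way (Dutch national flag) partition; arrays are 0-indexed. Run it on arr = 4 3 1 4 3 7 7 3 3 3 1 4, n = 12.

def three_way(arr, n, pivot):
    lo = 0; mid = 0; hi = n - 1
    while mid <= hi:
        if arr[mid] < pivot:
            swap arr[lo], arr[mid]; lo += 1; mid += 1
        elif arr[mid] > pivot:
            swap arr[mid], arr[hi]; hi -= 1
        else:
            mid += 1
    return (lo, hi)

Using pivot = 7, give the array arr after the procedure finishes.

pivot = 7; lo=0, mid=0, hi=11
arr[mid]=4<7: swap arr[0],arr[0]; lo=1,mid=1 → 4 3 1 4 3 7 7 3 3 3 1 4
arr[mid]=3<7: swap arr[1],arr[1]; lo=2,mid=2 → 4 3 1 4 3 7 7 3 3 3 1 4
arr[mid]=1<7: swap arr[2],arr[2]; lo=3,mid=3 → 4 3 1 4 3 7 7 3 3 3 1 4
arr[mid]=4<7: swap arr[3],arr[3]; lo=4,mid=4 → 4 3 1 4 3 7 7 3 3 3 1 4
arr[mid]=3<7: swap arr[4],arr[4]; lo=5,mid=5 → 4 3 1 4 3 7 7 3 3 3 1 4
arr[mid]=7=7: mid=6
arr[mid]=7=7: mid=7
arr[mid]=3<7: swap arr[5],arr[7]; lo=6,mid=8 → 4 3 1 4 3 3 7 7 3 3 1 4
arr[mid]=3<7: swap arr[6],arr[8]; lo=7,mid=9 → 4 3 1 4 3 3 3 7 7 3 1 4
arr[mid]=3<7: swap arr[7],arr[9]; lo=8,mid=10 → 4 3 1 4 3 3 3 3 7 7 1 4
arr[mid]=1<7: swap arr[8],arr[10]; lo=9,mid=11 → 4 3 1 4 3 3 3 3 1 7 7 4
arr[mid]=4<7: swap arr[9],arr[11]; lo=10,mid=12 → 4 3 1 4 3 3 3 3 1 4 7 7
end: lo=10, hi=11; arr = 4 3 1 4 3 3 3 3 1 4 7 7

4 3 1 4 3 3 3 3 1 4 7 7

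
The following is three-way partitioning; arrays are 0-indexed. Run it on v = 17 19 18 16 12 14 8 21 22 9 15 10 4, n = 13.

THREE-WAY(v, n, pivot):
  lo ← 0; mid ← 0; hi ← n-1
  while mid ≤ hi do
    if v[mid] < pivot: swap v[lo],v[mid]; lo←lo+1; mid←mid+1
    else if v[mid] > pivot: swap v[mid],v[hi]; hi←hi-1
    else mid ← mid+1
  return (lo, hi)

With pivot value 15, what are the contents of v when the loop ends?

4 10 9 12 14 8 15 22 21 16 18 19 17

pivot = 15; lo=0, mid=0, hi=12
v[mid]=17>15: swap v[0],v[12]; hi=11 → 4 19 18 16 12 14 8 21 22 9 15 10 17
v[mid]=4<15: swap v[0],v[0]; lo=1,mid=1 → 4 19 18 16 12 14 8 21 22 9 15 10 17
v[mid]=19>15: swap v[1],v[11]; hi=10 → 4 10 18 16 12 14 8 21 22 9 15 19 17
v[mid]=10<15: swap v[1],v[1]; lo=2,mid=2 → 4 10 18 16 12 14 8 21 22 9 15 19 17
v[mid]=18>15: swap v[2],v[10]; hi=9 → 4 10 15 16 12 14 8 21 22 9 18 19 17
v[mid]=15=15: mid=3
v[mid]=16>15: swap v[3],v[9]; hi=8 → 4 10 15 9 12 14 8 21 22 16 18 19 17
v[mid]=9<15: swap v[2],v[3]; lo=3,mid=4 → 4 10 9 15 12 14 8 21 22 16 18 19 17
v[mid]=12<15: swap v[3],v[4]; lo=4,mid=5 → 4 10 9 12 15 14 8 21 22 16 18 19 17
v[mid]=14<15: swap v[4],v[5]; lo=5,mid=6 → 4 10 9 12 14 15 8 21 22 16 18 19 17
v[mid]=8<15: swap v[5],v[6]; lo=6,mid=7 → 4 10 9 12 14 8 15 21 22 16 18 19 17
v[mid]=21>15: swap v[7],v[8]; hi=7 → 4 10 9 12 14 8 15 22 21 16 18 19 17
v[mid]=22>15: swap v[7],v[7]; hi=6 → 4 10 9 12 14 8 15 22 21 16 18 19 17
end: lo=6, hi=6; v = 4 10 9 12 14 8 15 22 21 16 18 19 17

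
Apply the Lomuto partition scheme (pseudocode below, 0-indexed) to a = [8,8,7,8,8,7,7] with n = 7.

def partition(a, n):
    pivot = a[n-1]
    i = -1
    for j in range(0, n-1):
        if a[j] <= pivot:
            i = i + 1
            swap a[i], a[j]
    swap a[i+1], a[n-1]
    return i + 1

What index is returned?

pivot = a[6] = 7; i = -1
j=0: a[0]=8 > 7 → no swap
j=1: a[1]=8 > 7 → no swap
j=2: a[2]=7 ≤ 7 → i=0, swap a[0],a[2] → [7,8,8,8,8,7,7]
j=3: a[3]=8 > 7 → no swap
j=4: a[4]=8 > 7 → no swap
j=5: a[5]=7 ≤ 7 → i=1, swap a[1],a[5] → [7,7,8,8,8,8,7]
final swap a[2],a[6] → [7,7,7,8,8,8,8]; return 2

2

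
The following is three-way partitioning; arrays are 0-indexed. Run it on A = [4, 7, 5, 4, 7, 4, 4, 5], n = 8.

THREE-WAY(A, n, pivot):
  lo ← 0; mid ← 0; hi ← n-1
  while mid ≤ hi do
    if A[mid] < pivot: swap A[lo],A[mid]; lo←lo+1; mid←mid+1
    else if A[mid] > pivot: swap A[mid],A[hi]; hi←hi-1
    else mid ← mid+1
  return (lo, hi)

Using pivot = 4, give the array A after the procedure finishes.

pivot = 4; lo=0, mid=0, hi=7
A[mid]=4=4: mid=1
A[mid]=7>4: swap A[1],A[7]; hi=6 → [4, 5, 5, 4, 7, 4, 4, 7]
A[mid]=5>4: swap A[1],A[6]; hi=5 → [4, 4, 5, 4, 7, 4, 5, 7]
A[mid]=4=4: mid=2
A[mid]=5>4: swap A[2],A[5]; hi=4 → [4, 4, 4, 4, 7, 5, 5, 7]
A[mid]=4=4: mid=3
A[mid]=4=4: mid=4
A[mid]=7>4: swap A[4],A[4]; hi=3 → [4, 4, 4, 4, 7, 5, 5, 7]
end: lo=0, hi=3; A = [4, 4, 4, 4, 7, 5, 5, 7]

[4, 4, 4, 4, 7, 5, 5, 7]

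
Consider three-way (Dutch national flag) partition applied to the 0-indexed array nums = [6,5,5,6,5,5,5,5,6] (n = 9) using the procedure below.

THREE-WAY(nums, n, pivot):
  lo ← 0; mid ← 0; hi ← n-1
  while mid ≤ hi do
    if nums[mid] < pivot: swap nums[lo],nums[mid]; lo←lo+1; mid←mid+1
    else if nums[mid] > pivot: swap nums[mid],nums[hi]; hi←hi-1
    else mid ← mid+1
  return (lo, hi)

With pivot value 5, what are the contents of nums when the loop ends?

pivot = 5; lo=0, mid=0, hi=8
nums[mid]=6>5: swap nums[0],nums[8]; hi=7 → [6,5,5,6,5,5,5,5,6]
nums[mid]=6>5: swap nums[0],nums[7]; hi=6 → [5,5,5,6,5,5,5,6,6]
nums[mid]=5=5: mid=1
nums[mid]=5=5: mid=2
nums[mid]=5=5: mid=3
nums[mid]=6>5: swap nums[3],nums[6]; hi=5 → [5,5,5,5,5,5,6,6,6]
nums[mid]=5=5: mid=4
nums[mid]=5=5: mid=5
nums[mid]=5=5: mid=6
end: lo=0, hi=5; nums = [5,5,5,5,5,5,6,6,6]

[5,5,5,5,5,5,6,6,6]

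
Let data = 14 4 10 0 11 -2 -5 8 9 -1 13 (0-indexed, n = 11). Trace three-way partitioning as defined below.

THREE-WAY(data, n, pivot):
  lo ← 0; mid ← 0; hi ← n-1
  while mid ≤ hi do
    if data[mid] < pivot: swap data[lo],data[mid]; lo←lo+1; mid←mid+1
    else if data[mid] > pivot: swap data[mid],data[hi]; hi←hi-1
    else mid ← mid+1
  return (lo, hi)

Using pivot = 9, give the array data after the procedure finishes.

-1 4 0 8 -2 -5 9 11 10 13 14

lo=0 mid=0 hi=10
14>9: swap(0,10), hi=9 ⇒ 13 4 10 0 11 -2 -5 8 9 -1 14
13>9: swap(0,9), hi=8 ⇒ -1 4 10 0 11 -2 -5 8 9 13 14
-1<9: swap(0,0), lo=1 mid=1 ⇒ -1 4 10 0 11 -2 -5 8 9 13 14
4<9: swap(1,1), lo=2 mid=2 ⇒ -1 4 10 0 11 -2 -5 8 9 13 14
10>9: swap(2,8), hi=7 ⇒ -1 4 9 0 11 -2 -5 8 10 13 14
9=9: mid=3
0<9: swap(2,3), lo=3 mid=4 ⇒ -1 4 0 9 11 -2 -5 8 10 13 14
11>9: swap(4,7), hi=6 ⇒ -1 4 0 9 8 -2 -5 11 10 13 14
8<9: swap(3,4), lo=4 mid=5 ⇒ -1 4 0 8 9 -2 -5 11 10 13 14
-2<9: swap(4,5), lo=5 mid=6 ⇒ -1 4 0 8 -2 9 -5 11 10 13 14
-5<9: swap(5,6), lo=6 mid=7 ⇒ -1 4 0 8 -2 -5 9 11 10 13 14
done. lo=6 hi=6; data=-1 4 0 8 -2 -5 9 11 10 13 14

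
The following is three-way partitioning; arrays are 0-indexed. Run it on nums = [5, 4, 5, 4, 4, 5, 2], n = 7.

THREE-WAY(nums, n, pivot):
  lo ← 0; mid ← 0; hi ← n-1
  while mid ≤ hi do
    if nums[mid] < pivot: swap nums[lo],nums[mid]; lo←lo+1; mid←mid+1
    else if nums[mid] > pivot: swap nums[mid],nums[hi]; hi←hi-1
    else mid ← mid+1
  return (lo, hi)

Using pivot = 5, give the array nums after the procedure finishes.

lo=0 mid=0 hi=6
5=5: mid=1
4<5: swap(0,1), lo=1 mid=2 ⇒ [4, 5, 5, 4, 4, 5, 2]
5=5: mid=3
4<5: swap(1,3), lo=2 mid=4 ⇒ [4, 4, 5, 5, 4, 5, 2]
4<5: swap(2,4), lo=3 mid=5 ⇒ [4, 4, 4, 5, 5, 5, 2]
5=5: mid=6
2<5: swap(3,6), lo=4 mid=7 ⇒ [4, 4, 4, 2, 5, 5, 5]
done. lo=4 hi=6; nums=[4, 4, 4, 2, 5, 5, 5]

[4, 4, 4, 2, 5, 5, 5]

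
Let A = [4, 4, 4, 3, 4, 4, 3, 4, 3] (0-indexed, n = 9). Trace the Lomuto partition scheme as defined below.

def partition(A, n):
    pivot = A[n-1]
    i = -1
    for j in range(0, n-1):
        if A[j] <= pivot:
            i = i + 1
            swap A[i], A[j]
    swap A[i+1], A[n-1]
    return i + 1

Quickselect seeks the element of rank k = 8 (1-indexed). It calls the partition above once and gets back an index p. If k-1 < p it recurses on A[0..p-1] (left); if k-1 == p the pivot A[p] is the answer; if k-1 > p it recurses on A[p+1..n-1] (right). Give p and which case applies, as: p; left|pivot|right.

pivot = A[8] = 3; i = -1
j=0: A[0]=4 > 3 → no swap
j=1: A[1]=4 > 3 → no swap
j=2: A[2]=4 > 3 → no swap
j=3: A[3]=3 ≤ 3 → i=0, swap A[0],A[3] → [3, 4, 4, 4, 4, 4, 3, 4, 3]
j=4: A[4]=4 > 3 → no swap
j=5: A[5]=4 > 3 → no swap
j=6: A[6]=3 ≤ 3 → i=1, swap A[1],A[6] → [3, 3, 4, 4, 4, 4, 4, 4, 3]
j=7: A[7]=4 > 3 → no swap
final swap A[2],A[8] → [3, 3, 3, 4, 4, 4, 4, 4, 4]; return 2
p = 2; k-1 = 7 > 2 ⇒ right

2; right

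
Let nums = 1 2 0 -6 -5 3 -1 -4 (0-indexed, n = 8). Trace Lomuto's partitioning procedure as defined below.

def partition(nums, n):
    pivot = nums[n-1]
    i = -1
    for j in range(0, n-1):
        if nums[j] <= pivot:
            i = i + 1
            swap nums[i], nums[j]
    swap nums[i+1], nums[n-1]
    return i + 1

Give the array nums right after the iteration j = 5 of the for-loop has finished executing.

pivot=-4, i=-1
j=0: 1>-4, skip
j=1: 2>-4, skip
j=2: 0>-4, skip
j=3: -6≤-4, i=0, swap(0,3) ⇒ -6 2 0 1 -5 3 -1 -4
j=4: -5≤-4, i=1, swap(1,4) ⇒ -6 -5 0 1 2 3 -1 -4
j=5: 3>-4, skip
(after j=5) nums = -6 -5 0 1 2 3 -1 -4

-6 -5 0 1 2 3 -1 -4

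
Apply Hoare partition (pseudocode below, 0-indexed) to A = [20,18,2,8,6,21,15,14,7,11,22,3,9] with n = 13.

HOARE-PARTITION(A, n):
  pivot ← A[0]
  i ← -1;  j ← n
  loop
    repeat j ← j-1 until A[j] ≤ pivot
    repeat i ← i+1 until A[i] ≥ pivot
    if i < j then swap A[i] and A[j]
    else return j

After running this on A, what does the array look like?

[9,18,2,8,6,3,15,14,7,11,22,21,20]

pivot = A[0] = 20; i = -1, j = 13
j→12 (A[12]=9≤20), i→0 (A[0]=20≥20); i<j, swap → [9,18,2,8,6,21,15,14,7,11,22,3,20]
j→11 (A[11]=3≤20), i→5 (A[5]=21≥20); i<j, swap → [9,18,2,8,6,3,15,14,7,11,22,21,20]
j→9, i→10; i≥j, return j=9. A = [9,18,2,8,6,3,15,14,7,11,22,21,20]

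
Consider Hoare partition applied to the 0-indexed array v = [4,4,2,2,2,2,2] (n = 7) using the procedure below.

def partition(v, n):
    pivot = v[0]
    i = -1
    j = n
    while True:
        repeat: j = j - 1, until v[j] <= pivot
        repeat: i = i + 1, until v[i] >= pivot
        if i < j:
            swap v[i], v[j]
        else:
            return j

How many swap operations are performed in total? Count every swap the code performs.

pivot=4
j stops at 6 (2), i stops at 0 (4); swap ⇒ [2,4,2,2,2,2,4]
j stops at 5 (2), i stops at 1 (4); swap ⇒ [2,2,2,2,2,4,4]
j stops at 4, i stops at 5; i≥j ⇒ return 4. v=[2,2,2,2,2,4,4]

2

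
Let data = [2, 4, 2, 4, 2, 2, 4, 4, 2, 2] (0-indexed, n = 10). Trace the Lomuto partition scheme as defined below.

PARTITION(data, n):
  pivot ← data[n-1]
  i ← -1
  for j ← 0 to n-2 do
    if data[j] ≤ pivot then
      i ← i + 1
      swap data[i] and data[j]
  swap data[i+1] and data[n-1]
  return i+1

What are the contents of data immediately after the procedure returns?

[2, 2, 2, 2, 2, 2, 4, 4, 4, 4]

pivot=2, i=-1
j=0: 2≤2, i=0, swap(0,0) ⇒ [2, 4, 2, 4, 2, 2, 4, 4, 2, 2]
j=1: 4>2, skip
j=2: 2≤2, i=1, swap(1,2) ⇒ [2, 2, 4, 4, 2, 2, 4, 4, 2, 2]
j=3: 4>2, skip
j=4: 2≤2, i=2, swap(2,4) ⇒ [2, 2, 2, 4, 4, 2, 4, 4, 2, 2]
j=5: 2≤2, i=3, swap(3,5) ⇒ [2, 2, 2, 2, 4, 4, 4, 4, 2, 2]
j=6: 4>2, skip
j=7: 4>2, skip
j=8: 2≤2, i=4, swap(4,8) ⇒ [2, 2, 2, 2, 2, 4, 4, 4, 4, 2]
swap(5,9) ⇒ [2, 2, 2, 2, 2, 2, 4, 4, 4, 4]; return 5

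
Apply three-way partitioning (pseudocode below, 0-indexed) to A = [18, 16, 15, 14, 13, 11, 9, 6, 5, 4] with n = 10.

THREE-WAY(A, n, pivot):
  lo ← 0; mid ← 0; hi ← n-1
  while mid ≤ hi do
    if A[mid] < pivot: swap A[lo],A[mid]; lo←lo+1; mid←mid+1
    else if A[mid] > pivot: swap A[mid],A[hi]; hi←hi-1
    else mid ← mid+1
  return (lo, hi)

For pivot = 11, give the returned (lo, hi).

(4, 4)

lo=0 mid=0 hi=9
18>11: swap(0,9), hi=8 ⇒ [4, 16, 15, 14, 13, 11, 9, 6, 5, 18]
4<11: swap(0,0), lo=1 mid=1 ⇒ [4, 16, 15, 14, 13, 11, 9, 6, 5, 18]
16>11: swap(1,8), hi=7 ⇒ [4, 5, 15, 14, 13, 11, 9, 6, 16, 18]
5<11: swap(1,1), lo=2 mid=2 ⇒ [4, 5, 15, 14, 13, 11, 9, 6, 16, 18]
15>11: swap(2,7), hi=6 ⇒ [4, 5, 6, 14, 13, 11, 9, 15, 16, 18]
6<11: swap(2,2), lo=3 mid=3 ⇒ [4, 5, 6, 14, 13, 11, 9, 15, 16, 18]
14>11: swap(3,6), hi=5 ⇒ [4, 5, 6, 9, 13, 11, 14, 15, 16, 18]
9<11: swap(3,3), lo=4 mid=4 ⇒ [4, 5, 6, 9, 13, 11, 14, 15, 16, 18]
13>11: swap(4,5), hi=4 ⇒ [4, 5, 6, 9, 11, 13, 14, 15, 16, 18]
11=11: mid=5
done. lo=4 hi=4; A=[4, 5, 6, 9, 11, 13, 14, 15, 16, 18]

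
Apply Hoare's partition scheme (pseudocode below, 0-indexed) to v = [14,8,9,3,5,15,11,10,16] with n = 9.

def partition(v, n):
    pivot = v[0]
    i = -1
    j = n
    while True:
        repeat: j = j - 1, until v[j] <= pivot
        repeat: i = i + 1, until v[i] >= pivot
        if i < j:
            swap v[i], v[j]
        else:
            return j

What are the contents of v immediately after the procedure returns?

pivot=14
j stops at 7 (10), i stops at 0 (14); swap ⇒ [10,8,9,3,5,15,11,14,16]
j stops at 6 (11), i stops at 5 (15); swap ⇒ [10,8,9,3,5,11,15,14,16]
j stops at 5, i stops at 6; i≥j ⇒ return 5. v=[10,8,9,3,5,11,15,14,16]

[10,8,9,3,5,11,15,14,16]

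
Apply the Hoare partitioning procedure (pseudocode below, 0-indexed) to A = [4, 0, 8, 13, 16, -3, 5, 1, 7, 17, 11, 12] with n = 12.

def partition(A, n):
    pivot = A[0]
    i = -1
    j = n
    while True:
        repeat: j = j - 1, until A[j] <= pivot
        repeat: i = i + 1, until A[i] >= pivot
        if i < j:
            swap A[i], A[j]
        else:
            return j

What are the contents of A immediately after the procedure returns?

pivot = A[0] = 4; i = -1, j = 12
j→7 (A[7]=1≤4), i→0 (A[0]=4≥4); i<j, swap → [1, 0, 8, 13, 16, -3, 5, 4, 7, 17, 11, 12]
j→5 (A[5]=-3≤4), i→2 (A[2]=8≥4); i<j, swap → [1, 0, -3, 13, 16, 8, 5, 4, 7, 17, 11, 12]
j→2, i→3; i≥j, return j=2. A = [1, 0, -3, 13, 16, 8, 5, 4, 7, 17, 11, 12]

[1, 0, -3, 13, 16, 8, 5, 4, 7, 17, 11, 12]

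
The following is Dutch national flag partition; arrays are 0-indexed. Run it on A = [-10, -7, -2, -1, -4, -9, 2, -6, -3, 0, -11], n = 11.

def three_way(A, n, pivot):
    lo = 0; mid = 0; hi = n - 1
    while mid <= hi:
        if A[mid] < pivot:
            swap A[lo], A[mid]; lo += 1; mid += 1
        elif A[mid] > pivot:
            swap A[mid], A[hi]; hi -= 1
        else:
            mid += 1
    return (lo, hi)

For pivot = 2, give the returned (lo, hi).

(10, 10)

pivot = 2; lo=0, mid=0, hi=10
A[mid]=-10<2: swap A[0],A[0]; lo=1,mid=1 → [-10, -7, -2, -1, -4, -9, 2, -6, -3, 0, -11]
A[mid]=-7<2: swap A[1],A[1]; lo=2,mid=2 → [-10, -7, -2, -1, -4, -9, 2, -6, -3, 0, -11]
A[mid]=-2<2: swap A[2],A[2]; lo=3,mid=3 → [-10, -7, -2, -1, -4, -9, 2, -6, -3, 0, -11]
A[mid]=-1<2: swap A[3],A[3]; lo=4,mid=4 → [-10, -7, -2, -1, -4, -9, 2, -6, -3, 0, -11]
A[mid]=-4<2: swap A[4],A[4]; lo=5,mid=5 → [-10, -7, -2, -1, -4, -9, 2, -6, -3, 0, -11]
A[mid]=-9<2: swap A[5],A[5]; lo=6,mid=6 → [-10, -7, -2, -1, -4, -9, 2, -6, -3, 0, -11]
A[mid]=2=2: mid=7
A[mid]=-6<2: swap A[6],A[7]; lo=7,mid=8 → [-10, -7, -2, -1, -4, -9, -6, 2, -3, 0, -11]
A[mid]=-3<2: swap A[7],A[8]; lo=8,mid=9 → [-10, -7, -2, -1, -4, -9, -6, -3, 2, 0, -11]
A[mid]=0<2: swap A[8],A[9]; lo=9,mid=10 → [-10, -7, -2, -1, -4, -9, -6, -3, 0, 2, -11]
A[mid]=-11<2: swap A[9],A[10]; lo=10,mid=11 → [-10, -7, -2, -1, -4, -9, -6, -3, 0, -11, 2]
end: lo=10, hi=10; A = [-10, -7, -2, -1, -4, -9, -6, -3, 0, -11, 2]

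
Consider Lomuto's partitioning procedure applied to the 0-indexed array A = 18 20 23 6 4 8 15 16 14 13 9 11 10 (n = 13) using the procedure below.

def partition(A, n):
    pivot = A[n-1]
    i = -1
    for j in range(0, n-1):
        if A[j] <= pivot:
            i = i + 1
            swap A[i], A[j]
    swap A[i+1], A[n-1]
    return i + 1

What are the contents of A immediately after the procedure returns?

6 4 8 9 10 23 15 16 14 13 18 11 20

pivot = A[12] = 10; i = -1
j=0: A[0]=18 > 10 → no swap
j=1: A[1]=20 > 10 → no swap
j=2: A[2]=23 > 10 → no swap
j=3: A[3]=6 ≤ 10 → i=0, swap A[0],A[3] → 6 20 23 18 4 8 15 16 14 13 9 11 10
j=4: A[4]=4 ≤ 10 → i=1, swap A[1],A[4] → 6 4 23 18 20 8 15 16 14 13 9 11 10
j=5: A[5]=8 ≤ 10 → i=2, swap A[2],A[5] → 6 4 8 18 20 23 15 16 14 13 9 11 10
j=6: A[6]=15 > 10 → no swap
j=7: A[7]=16 > 10 → no swap
j=8: A[8]=14 > 10 → no swap
j=9: A[9]=13 > 10 → no swap
j=10: A[10]=9 ≤ 10 → i=3, swap A[3],A[10] → 6 4 8 9 20 23 15 16 14 13 18 11 10
j=11: A[11]=11 > 10 → no swap
final swap A[4],A[12] → 6 4 8 9 10 23 15 16 14 13 18 11 20; return 4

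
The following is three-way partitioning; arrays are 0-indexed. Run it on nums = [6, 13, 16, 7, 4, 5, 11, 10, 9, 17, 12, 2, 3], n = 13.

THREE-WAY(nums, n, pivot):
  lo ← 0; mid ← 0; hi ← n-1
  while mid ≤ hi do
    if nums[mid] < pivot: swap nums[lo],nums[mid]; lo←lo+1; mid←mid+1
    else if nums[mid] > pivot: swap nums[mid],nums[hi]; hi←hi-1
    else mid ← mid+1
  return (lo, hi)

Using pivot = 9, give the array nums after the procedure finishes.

pivot = 9; lo=0, mid=0, hi=12
nums[mid]=6<9: swap nums[0],nums[0]; lo=1,mid=1 → [6, 13, 16, 7, 4, 5, 11, 10, 9, 17, 12, 2, 3]
nums[mid]=13>9: swap nums[1],nums[12]; hi=11 → [6, 3, 16, 7, 4, 5, 11, 10, 9, 17, 12, 2, 13]
nums[mid]=3<9: swap nums[1],nums[1]; lo=2,mid=2 → [6, 3, 16, 7, 4, 5, 11, 10, 9, 17, 12, 2, 13]
nums[mid]=16>9: swap nums[2],nums[11]; hi=10 → [6, 3, 2, 7, 4, 5, 11, 10, 9, 17, 12, 16, 13]
nums[mid]=2<9: swap nums[2],nums[2]; lo=3,mid=3 → [6, 3, 2, 7, 4, 5, 11, 10, 9, 17, 12, 16, 13]
nums[mid]=7<9: swap nums[3],nums[3]; lo=4,mid=4 → [6, 3, 2, 7, 4, 5, 11, 10, 9, 17, 12, 16, 13]
nums[mid]=4<9: swap nums[4],nums[4]; lo=5,mid=5 → [6, 3, 2, 7, 4, 5, 11, 10, 9, 17, 12, 16, 13]
nums[mid]=5<9: swap nums[5],nums[5]; lo=6,mid=6 → [6, 3, 2, 7, 4, 5, 11, 10, 9, 17, 12, 16, 13]
nums[mid]=11>9: swap nums[6],nums[10]; hi=9 → [6, 3, 2, 7, 4, 5, 12, 10, 9, 17, 11, 16, 13]
nums[mid]=12>9: swap nums[6],nums[9]; hi=8 → [6, 3, 2, 7, 4, 5, 17, 10, 9, 12, 11, 16, 13]
nums[mid]=17>9: swap nums[6],nums[8]; hi=7 → [6, 3, 2, 7, 4, 5, 9, 10, 17, 12, 11, 16, 13]
nums[mid]=9=9: mid=7
nums[mid]=10>9: swap nums[7],nums[7]; hi=6 → [6, 3, 2, 7, 4, 5, 9, 10, 17, 12, 11, 16, 13]
end: lo=6, hi=6; nums = [6, 3, 2, 7, 4, 5, 9, 10, 17, 12, 11, 16, 13]

[6, 3, 2, 7, 4, 5, 9, 10, 17, 12, 11, 16, 13]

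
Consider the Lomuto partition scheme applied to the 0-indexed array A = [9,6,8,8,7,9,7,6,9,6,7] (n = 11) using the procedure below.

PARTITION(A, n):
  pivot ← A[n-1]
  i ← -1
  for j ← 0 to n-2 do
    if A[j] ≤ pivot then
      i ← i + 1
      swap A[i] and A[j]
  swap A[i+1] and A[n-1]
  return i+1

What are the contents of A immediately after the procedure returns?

pivot = A[10] = 7; i = -1
j=0: A[0]=9 > 7 → no swap
j=1: A[1]=6 ≤ 7 → i=0, swap A[0],A[1] → [6,9,8,8,7,9,7,6,9,6,7]
j=2: A[2]=8 > 7 → no swap
j=3: A[3]=8 > 7 → no swap
j=4: A[4]=7 ≤ 7 → i=1, swap A[1],A[4] → [6,7,8,8,9,9,7,6,9,6,7]
j=5: A[5]=9 > 7 → no swap
j=6: A[6]=7 ≤ 7 → i=2, swap A[2],A[6] → [6,7,7,8,9,9,8,6,9,6,7]
j=7: A[7]=6 ≤ 7 → i=3, swap A[3],A[7] → [6,7,7,6,9,9,8,8,9,6,7]
j=8: A[8]=9 > 7 → no swap
j=9: A[9]=6 ≤ 7 → i=4, swap A[4],A[9] → [6,7,7,6,6,9,8,8,9,9,7]
final swap A[5],A[10] → [6,7,7,6,6,7,8,8,9,9,9]; return 5

[6,7,7,6,6,7,8,8,9,9,9]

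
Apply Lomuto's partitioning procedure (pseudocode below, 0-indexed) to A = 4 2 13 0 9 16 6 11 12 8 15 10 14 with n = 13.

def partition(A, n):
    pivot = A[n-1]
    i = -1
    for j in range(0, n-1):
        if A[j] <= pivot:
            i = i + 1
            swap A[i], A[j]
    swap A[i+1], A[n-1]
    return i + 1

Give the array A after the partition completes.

pivot = A[12] = 14; i = -1
j=0: A[0]=4 ≤ 14 → i=0, swap A[0],A[0] (no change) → 4 2 13 0 9 16 6 11 12 8 15 10 14
j=1: A[1]=2 ≤ 14 → i=1, swap A[1],A[1] (no change) → 4 2 13 0 9 16 6 11 12 8 15 10 14
j=2: A[2]=13 ≤ 14 → i=2, swap A[2],A[2] (no change) → 4 2 13 0 9 16 6 11 12 8 15 10 14
j=3: A[3]=0 ≤ 14 → i=3, swap A[3],A[3] (no change) → 4 2 13 0 9 16 6 11 12 8 15 10 14
j=4: A[4]=9 ≤ 14 → i=4, swap A[4],A[4] (no change) → 4 2 13 0 9 16 6 11 12 8 15 10 14
j=5: A[5]=16 > 14 → no swap
j=6: A[6]=6 ≤ 14 → i=5, swap A[5],A[6] → 4 2 13 0 9 6 16 11 12 8 15 10 14
j=7: A[7]=11 ≤ 14 → i=6, swap A[6],A[7] → 4 2 13 0 9 6 11 16 12 8 15 10 14
j=8: A[8]=12 ≤ 14 → i=7, swap A[7],A[8] → 4 2 13 0 9 6 11 12 16 8 15 10 14
j=9: A[9]=8 ≤ 14 → i=8, swap A[8],A[9] → 4 2 13 0 9 6 11 12 8 16 15 10 14
j=10: A[10]=15 > 14 → no swap
j=11: A[11]=10 ≤ 14 → i=9, swap A[9],A[11] → 4 2 13 0 9 6 11 12 8 10 15 16 14
final swap A[10],A[12] → 4 2 13 0 9 6 11 12 8 10 14 16 15; return 10

4 2 13 0 9 6 11 12 8 10 14 16 15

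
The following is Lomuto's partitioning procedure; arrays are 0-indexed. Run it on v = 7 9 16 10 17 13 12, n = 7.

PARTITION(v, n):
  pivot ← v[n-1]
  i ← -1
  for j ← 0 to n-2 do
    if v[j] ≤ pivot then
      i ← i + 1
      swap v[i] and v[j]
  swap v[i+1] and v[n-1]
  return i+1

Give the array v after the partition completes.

pivot=12, i=-1
j=0: 7≤12, i=0, swap(0,0) ⇒ 7 9 16 10 17 13 12
j=1: 9≤12, i=1, swap(1,1) ⇒ 7 9 16 10 17 13 12
j=2: 16>12, skip
j=3: 10≤12, i=2, swap(2,3) ⇒ 7 9 10 16 17 13 12
j=4: 17>12, skip
j=5: 13>12, skip
swap(3,6) ⇒ 7 9 10 12 17 13 16; return 3

7 9 10 12 17 13 16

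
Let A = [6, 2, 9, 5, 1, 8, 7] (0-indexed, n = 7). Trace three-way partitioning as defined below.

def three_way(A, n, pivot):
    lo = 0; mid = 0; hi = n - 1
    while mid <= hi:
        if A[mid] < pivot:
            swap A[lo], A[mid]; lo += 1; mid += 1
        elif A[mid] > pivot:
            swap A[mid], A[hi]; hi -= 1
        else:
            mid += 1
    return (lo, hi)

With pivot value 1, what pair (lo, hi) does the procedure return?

(0, 0)

pivot = 1; lo=0, mid=0, hi=6
A[mid]=6>1: swap A[0],A[6]; hi=5 → [7, 2, 9, 5, 1, 8, 6]
A[mid]=7>1: swap A[0],A[5]; hi=4 → [8, 2, 9, 5, 1, 7, 6]
A[mid]=8>1: swap A[0],A[4]; hi=3 → [1, 2, 9, 5, 8, 7, 6]
A[mid]=1=1: mid=1
A[mid]=2>1: swap A[1],A[3]; hi=2 → [1, 5, 9, 2, 8, 7, 6]
A[mid]=5>1: swap A[1],A[2]; hi=1 → [1, 9, 5, 2, 8, 7, 6]
A[mid]=9>1: swap A[1],A[1]; hi=0 → [1, 9, 5, 2, 8, 7, 6]
end: lo=0, hi=0; A = [1, 9, 5, 2, 8, 7, 6]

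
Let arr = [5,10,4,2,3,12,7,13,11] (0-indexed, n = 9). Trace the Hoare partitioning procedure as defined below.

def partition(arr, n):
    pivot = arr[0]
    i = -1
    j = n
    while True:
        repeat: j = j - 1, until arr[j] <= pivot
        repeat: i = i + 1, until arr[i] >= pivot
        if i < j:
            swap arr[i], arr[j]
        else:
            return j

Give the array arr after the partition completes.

[3,2,4,10,5,12,7,13,11]

pivot = arr[0] = 5; i = -1, j = 9
j→4 (arr[4]=3≤5), i→0 (arr[0]=5≥5); i<j, swap → [3,10,4,2,5,12,7,13,11]
j→3 (arr[3]=2≤5), i→1 (arr[1]=10≥5); i<j, swap → [3,2,4,10,5,12,7,13,11]
j→2, i→3; i≥j, return j=2. arr = [3,2,4,10,5,12,7,13,11]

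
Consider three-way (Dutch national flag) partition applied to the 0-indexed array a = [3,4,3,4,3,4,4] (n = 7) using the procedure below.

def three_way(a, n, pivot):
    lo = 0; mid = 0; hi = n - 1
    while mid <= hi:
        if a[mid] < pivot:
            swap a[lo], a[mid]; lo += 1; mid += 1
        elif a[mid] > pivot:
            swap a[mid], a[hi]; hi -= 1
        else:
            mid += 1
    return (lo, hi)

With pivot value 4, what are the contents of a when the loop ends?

pivot = 4; lo=0, mid=0, hi=6
a[mid]=3<4: swap a[0],a[0]; lo=1,mid=1 → [3,4,3,4,3,4,4]
a[mid]=4=4: mid=2
a[mid]=3<4: swap a[1],a[2]; lo=2,mid=3 → [3,3,4,4,3,4,4]
a[mid]=4=4: mid=4
a[mid]=3<4: swap a[2],a[4]; lo=3,mid=5 → [3,3,3,4,4,4,4]
a[mid]=4=4: mid=6
a[mid]=4=4: mid=7
end: lo=3, hi=6; a = [3,3,3,4,4,4,4]

[3,3,3,4,4,4,4]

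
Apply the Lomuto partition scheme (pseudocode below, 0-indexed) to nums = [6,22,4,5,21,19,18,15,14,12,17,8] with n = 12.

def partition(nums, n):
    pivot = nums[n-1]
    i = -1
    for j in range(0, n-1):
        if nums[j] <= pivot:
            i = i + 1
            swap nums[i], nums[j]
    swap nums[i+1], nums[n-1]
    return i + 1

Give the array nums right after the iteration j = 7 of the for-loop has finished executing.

pivot = nums[11] = 8; i = -1
j=0: nums[0]=6 ≤ 8 → i=0, swap nums[0],nums[0] (no change) → [6,22,4,5,21,19,18,15,14,12,17,8]
j=1: nums[1]=22 > 8 → no swap
j=2: nums[2]=4 ≤ 8 → i=1, swap nums[1],nums[2] → [6,4,22,5,21,19,18,15,14,12,17,8]
j=3: nums[3]=5 ≤ 8 → i=2, swap nums[2],nums[3] → [6,4,5,22,21,19,18,15,14,12,17,8]
j=4: nums[4]=21 > 8 → no swap
j=5: nums[5]=19 > 8 → no swap
j=6: nums[6]=18 > 8 → no swap
j=7: nums[7]=15 > 8 → no swap
(after j=7) nums = [6,4,5,22,21,19,18,15,14,12,17,8]

[6,4,5,22,21,19,18,15,14,12,17,8]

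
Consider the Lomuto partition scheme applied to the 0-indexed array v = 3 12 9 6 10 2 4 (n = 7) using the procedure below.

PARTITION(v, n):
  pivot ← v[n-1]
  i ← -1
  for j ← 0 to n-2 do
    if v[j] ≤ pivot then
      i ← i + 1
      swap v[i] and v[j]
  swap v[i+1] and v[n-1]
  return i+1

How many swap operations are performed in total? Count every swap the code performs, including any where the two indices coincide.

3

pivot = v[6] = 4; i = -1
j=0: v[0]=3 ≤ 4 → i=0, swap v[0],v[0] (no change) → 3 12 9 6 10 2 4
j=1: v[1]=12 > 4 → no swap
j=2: v[2]=9 > 4 → no swap
j=3: v[3]=6 > 4 → no swap
j=4: v[4]=10 > 4 → no swap
j=5: v[5]=2 ≤ 4 → i=1, swap v[1],v[5] → 3 2 9 6 10 12 4
final swap v[2],v[6] → 3 2 4 6 10 12 9; return 2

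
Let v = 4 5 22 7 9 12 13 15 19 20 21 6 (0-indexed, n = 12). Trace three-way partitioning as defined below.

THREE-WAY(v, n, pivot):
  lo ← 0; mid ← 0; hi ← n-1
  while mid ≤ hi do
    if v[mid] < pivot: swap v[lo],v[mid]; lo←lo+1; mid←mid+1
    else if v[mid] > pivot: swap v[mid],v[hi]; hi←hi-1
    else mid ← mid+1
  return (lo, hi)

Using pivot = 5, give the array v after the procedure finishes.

4 5 7 9 12 13 15 19 20 21 6 22

pivot = 5; lo=0, mid=0, hi=11
v[mid]=4<5: swap v[0],v[0]; lo=1,mid=1 → 4 5 22 7 9 12 13 15 19 20 21 6
v[mid]=5=5: mid=2
v[mid]=22>5: swap v[2],v[11]; hi=10 → 4 5 6 7 9 12 13 15 19 20 21 22
v[mid]=6>5: swap v[2],v[10]; hi=9 → 4 5 21 7 9 12 13 15 19 20 6 22
v[mid]=21>5: swap v[2],v[9]; hi=8 → 4 5 20 7 9 12 13 15 19 21 6 22
v[mid]=20>5: swap v[2],v[8]; hi=7 → 4 5 19 7 9 12 13 15 20 21 6 22
v[mid]=19>5: swap v[2],v[7]; hi=6 → 4 5 15 7 9 12 13 19 20 21 6 22
v[mid]=15>5: swap v[2],v[6]; hi=5 → 4 5 13 7 9 12 15 19 20 21 6 22
v[mid]=13>5: swap v[2],v[5]; hi=4 → 4 5 12 7 9 13 15 19 20 21 6 22
v[mid]=12>5: swap v[2],v[4]; hi=3 → 4 5 9 7 12 13 15 19 20 21 6 22
v[mid]=9>5: swap v[2],v[3]; hi=2 → 4 5 7 9 12 13 15 19 20 21 6 22
v[mid]=7>5: swap v[2],v[2]; hi=1 → 4 5 7 9 12 13 15 19 20 21 6 22
end: lo=1, hi=1; v = 4 5 7 9 12 13 15 19 20 21 6 22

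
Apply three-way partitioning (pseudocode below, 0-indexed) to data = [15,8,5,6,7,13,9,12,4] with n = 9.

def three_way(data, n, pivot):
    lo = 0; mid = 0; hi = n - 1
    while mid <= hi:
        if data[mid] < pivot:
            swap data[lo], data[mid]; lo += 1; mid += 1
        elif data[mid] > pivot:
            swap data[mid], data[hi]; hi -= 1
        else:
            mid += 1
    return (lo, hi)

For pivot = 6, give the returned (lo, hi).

pivot = 6; lo=0, mid=0, hi=8
data[mid]=15>6: swap data[0],data[8]; hi=7 → [4,8,5,6,7,13,9,12,15]
data[mid]=4<6: swap data[0],data[0]; lo=1,mid=1 → [4,8,5,6,7,13,9,12,15]
data[mid]=8>6: swap data[1],data[7]; hi=6 → [4,12,5,6,7,13,9,8,15]
data[mid]=12>6: swap data[1],data[6]; hi=5 → [4,9,5,6,7,13,12,8,15]
data[mid]=9>6: swap data[1],data[5]; hi=4 → [4,13,5,6,7,9,12,8,15]
data[mid]=13>6: swap data[1],data[4]; hi=3 → [4,7,5,6,13,9,12,8,15]
data[mid]=7>6: swap data[1],data[3]; hi=2 → [4,6,5,7,13,9,12,8,15]
data[mid]=6=6: mid=2
data[mid]=5<6: swap data[1],data[2]; lo=2,mid=3 → [4,5,6,7,13,9,12,8,15]
end: lo=2, hi=2; data = [4,5,6,7,13,9,12,8,15]

(2, 2)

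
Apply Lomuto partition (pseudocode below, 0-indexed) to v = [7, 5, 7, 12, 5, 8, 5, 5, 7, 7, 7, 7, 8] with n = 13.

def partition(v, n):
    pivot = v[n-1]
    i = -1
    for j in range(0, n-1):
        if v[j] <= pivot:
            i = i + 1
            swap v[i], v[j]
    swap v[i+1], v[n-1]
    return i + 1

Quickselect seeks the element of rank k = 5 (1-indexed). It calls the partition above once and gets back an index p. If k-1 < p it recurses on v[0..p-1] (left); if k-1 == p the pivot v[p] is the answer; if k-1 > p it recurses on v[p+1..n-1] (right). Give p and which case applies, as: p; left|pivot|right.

pivot=8, i=-1
j=0: 7≤8, i=0, swap(0,0) ⇒ [7, 5, 7, 12, 5, 8, 5, 5, 7, 7, 7, 7, 8]
j=1: 5≤8, i=1, swap(1,1) ⇒ [7, 5, 7, 12, 5, 8, 5, 5, 7, 7, 7, 7, 8]
j=2: 7≤8, i=2, swap(2,2) ⇒ [7, 5, 7, 12, 5, 8, 5, 5, 7, 7, 7, 7, 8]
j=3: 12>8, skip
j=4: 5≤8, i=3, swap(3,4) ⇒ [7, 5, 7, 5, 12, 8, 5, 5, 7, 7, 7, 7, 8]
j=5: 8≤8, i=4, swap(4,5) ⇒ [7, 5, 7, 5, 8, 12, 5, 5, 7, 7, 7, 7, 8]
j=6: 5≤8, i=5, swap(5,6) ⇒ [7, 5, 7, 5, 8, 5, 12, 5, 7, 7, 7, 7, 8]
j=7: 5≤8, i=6, swap(6,7) ⇒ [7, 5, 7, 5, 8, 5, 5, 12, 7, 7, 7, 7, 8]
j=8: 7≤8, i=7, swap(7,8) ⇒ [7, 5, 7, 5, 8, 5, 5, 7, 12, 7, 7, 7, 8]
j=9: 7≤8, i=8, swap(8,9) ⇒ [7, 5, 7, 5, 8, 5, 5, 7, 7, 12, 7, 7, 8]
j=10: 7≤8, i=9, swap(9,10) ⇒ [7, 5, 7, 5, 8, 5, 5, 7, 7, 7, 12, 7, 8]
j=11: 7≤8, i=10, swap(10,11) ⇒ [7, 5, 7, 5, 8, 5, 5, 7, 7, 7, 7, 12, 8]
swap(11,12) ⇒ [7, 5, 7, 5, 8, 5, 5, 7, 7, 7, 7, 8, 12]; return 11
p = 11; k-1 = 4 < 11 ⇒ left

11; left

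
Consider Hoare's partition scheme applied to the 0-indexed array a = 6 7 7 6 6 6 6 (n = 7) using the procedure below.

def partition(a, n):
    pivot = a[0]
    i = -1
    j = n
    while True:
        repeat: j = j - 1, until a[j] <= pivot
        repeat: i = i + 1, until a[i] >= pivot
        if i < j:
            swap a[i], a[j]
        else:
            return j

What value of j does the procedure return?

3

pivot = a[0] = 6; i = -1, j = 7
j→6 (a[6]=6≤6), i→0 (a[0]=6≥6); i<j, swap → 6 7 7 6 6 6 6
j→5 (a[5]=6≤6), i→1 (a[1]=7≥6); i<j, swap → 6 6 7 6 6 7 6
j→4 (a[4]=6≤6), i→2 (a[2]=7≥6); i<j, swap → 6 6 6 6 7 7 6
j→3, i→3; i≥j, return j=3. a = 6 6 6 6 7 7 6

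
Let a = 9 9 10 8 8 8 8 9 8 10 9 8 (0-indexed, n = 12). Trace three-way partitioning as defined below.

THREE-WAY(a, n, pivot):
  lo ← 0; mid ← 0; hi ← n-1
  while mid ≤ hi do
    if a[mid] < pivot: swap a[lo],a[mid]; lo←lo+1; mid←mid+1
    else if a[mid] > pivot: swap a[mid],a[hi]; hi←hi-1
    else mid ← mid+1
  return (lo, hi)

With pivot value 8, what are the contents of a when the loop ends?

8 8 8 8 8 8 9 10 10 9 9 9

lo=0 mid=0 hi=11
9>8: swap(0,11), hi=10 ⇒ 8 9 10 8 8 8 8 9 8 10 9 9
8=8: mid=1
9>8: swap(1,10), hi=9 ⇒ 8 9 10 8 8 8 8 9 8 10 9 9
9>8: swap(1,9), hi=8 ⇒ 8 10 10 8 8 8 8 9 8 9 9 9
10>8: swap(1,8), hi=7 ⇒ 8 8 10 8 8 8 8 9 10 9 9 9
8=8: mid=2
10>8: swap(2,7), hi=6 ⇒ 8 8 9 8 8 8 8 10 10 9 9 9
9>8: swap(2,6), hi=5 ⇒ 8 8 8 8 8 8 9 10 10 9 9 9
8=8: mid=3
8=8: mid=4
8=8: mid=5
8=8: mid=6
done. lo=0 hi=5; a=8 8 8 8 8 8 9 10 10 9 9 9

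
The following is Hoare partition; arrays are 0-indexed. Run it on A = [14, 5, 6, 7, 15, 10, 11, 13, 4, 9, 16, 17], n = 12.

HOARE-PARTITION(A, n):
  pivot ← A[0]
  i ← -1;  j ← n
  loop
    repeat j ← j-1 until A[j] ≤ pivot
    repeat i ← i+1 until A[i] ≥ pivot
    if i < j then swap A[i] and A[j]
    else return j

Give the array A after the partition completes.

[9, 5, 6, 7, 4, 10, 11, 13, 15, 14, 16, 17]

pivot=14
j stops at 9 (9), i stops at 0 (14); swap ⇒ [9, 5, 6, 7, 15, 10, 11, 13, 4, 14, 16, 17]
j stops at 8 (4), i stops at 4 (15); swap ⇒ [9, 5, 6, 7, 4, 10, 11, 13, 15, 14, 16, 17]
j stops at 7, i stops at 8; i≥j ⇒ return 7. A=[9, 5, 6, 7, 4, 10, 11, 13, 15, 14, 16, 17]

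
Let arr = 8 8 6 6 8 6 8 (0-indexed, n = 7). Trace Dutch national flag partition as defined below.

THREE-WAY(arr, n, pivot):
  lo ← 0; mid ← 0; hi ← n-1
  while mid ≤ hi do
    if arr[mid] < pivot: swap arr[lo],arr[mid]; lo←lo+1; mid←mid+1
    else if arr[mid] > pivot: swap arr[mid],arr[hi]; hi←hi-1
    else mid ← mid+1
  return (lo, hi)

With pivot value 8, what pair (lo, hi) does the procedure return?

lo=0 mid=0 hi=6
8=8: mid=1
8=8: mid=2
6<8: swap(0,2), lo=1 mid=3 ⇒ 6 8 8 6 8 6 8
6<8: swap(1,3), lo=2 mid=4 ⇒ 6 6 8 8 8 6 8
8=8: mid=5
6<8: swap(2,5), lo=3 mid=6 ⇒ 6 6 6 8 8 8 8
8=8: mid=7
done. lo=3 hi=6; arr=6 6 6 8 8 8 8

(3, 6)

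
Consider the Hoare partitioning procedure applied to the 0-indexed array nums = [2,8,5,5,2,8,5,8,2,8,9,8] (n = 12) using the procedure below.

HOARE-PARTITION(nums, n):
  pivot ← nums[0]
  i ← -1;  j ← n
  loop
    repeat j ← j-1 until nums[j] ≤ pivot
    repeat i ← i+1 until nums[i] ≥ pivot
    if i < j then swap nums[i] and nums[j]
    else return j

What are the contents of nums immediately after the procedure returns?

pivot = nums[0] = 2; i = -1, j = 12
j→8 (nums[8]=2≤2), i→0 (nums[0]=2≥2); i<j, swap → [2,8,5,5,2,8,5,8,2,8,9,8]
j→4 (nums[4]=2≤2), i→1 (nums[1]=8≥2); i<j, swap → [2,2,5,5,8,8,5,8,2,8,9,8]
j→1, i→2; i≥j, return j=1. nums = [2,2,5,5,8,8,5,8,2,8,9,8]

[2,2,5,5,8,8,5,8,2,8,9,8]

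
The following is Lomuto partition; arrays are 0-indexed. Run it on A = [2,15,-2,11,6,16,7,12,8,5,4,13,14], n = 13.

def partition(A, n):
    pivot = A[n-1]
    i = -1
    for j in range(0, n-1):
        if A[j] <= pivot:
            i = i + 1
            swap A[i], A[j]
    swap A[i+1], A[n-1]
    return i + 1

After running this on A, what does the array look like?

pivot = A[12] = 14; i = -1
j=0: A[0]=2 ≤ 14 → i=0, swap A[0],A[0] (no change) → [2,15,-2,11,6,16,7,12,8,5,4,13,14]
j=1: A[1]=15 > 14 → no swap
j=2: A[2]=-2 ≤ 14 → i=1, swap A[1],A[2] → [2,-2,15,11,6,16,7,12,8,5,4,13,14]
j=3: A[3]=11 ≤ 14 → i=2, swap A[2],A[3] → [2,-2,11,15,6,16,7,12,8,5,4,13,14]
j=4: A[4]=6 ≤ 14 → i=3, swap A[3],A[4] → [2,-2,11,6,15,16,7,12,8,5,4,13,14]
j=5: A[5]=16 > 14 → no swap
j=6: A[6]=7 ≤ 14 → i=4, swap A[4],A[6] → [2,-2,11,6,7,16,15,12,8,5,4,13,14]
j=7: A[7]=12 ≤ 14 → i=5, swap A[5],A[7] → [2,-2,11,6,7,12,15,16,8,5,4,13,14]
j=8: A[8]=8 ≤ 14 → i=6, swap A[6],A[8] → [2,-2,11,6,7,12,8,16,15,5,4,13,14]
j=9: A[9]=5 ≤ 14 → i=7, swap A[7],A[9] → [2,-2,11,6,7,12,8,5,15,16,4,13,14]
j=10: A[10]=4 ≤ 14 → i=8, swap A[8],A[10] → [2,-2,11,6,7,12,8,5,4,16,15,13,14]
j=11: A[11]=13 ≤ 14 → i=9, swap A[9],A[11] → [2,-2,11,6,7,12,8,5,4,13,15,16,14]
final swap A[10],A[12] → [2,-2,11,6,7,12,8,5,4,13,14,16,15]; return 10

[2,-2,11,6,7,12,8,5,4,13,14,16,15]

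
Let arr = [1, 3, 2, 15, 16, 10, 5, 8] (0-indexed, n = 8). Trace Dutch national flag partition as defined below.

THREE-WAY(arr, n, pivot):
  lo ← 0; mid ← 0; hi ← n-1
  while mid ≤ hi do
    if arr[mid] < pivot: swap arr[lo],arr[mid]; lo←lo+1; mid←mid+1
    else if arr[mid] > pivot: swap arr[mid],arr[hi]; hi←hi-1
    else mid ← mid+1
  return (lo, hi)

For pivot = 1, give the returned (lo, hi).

(0, 0)

pivot = 1; lo=0, mid=0, hi=7
arr[mid]=1=1: mid=1
arr[mid]=3>1: swap arr[1],arr[7]; hi=6 → [1, 8, 2, 15, 16, 10, 5, 3]
arr[mid]=8>1: swap arr[1],arr[6]; hi=5 → [1, 5, 2, 15, 16, 10, 8, 3]
arr[mid]=5>1: swap arr[1],arr[5]; hi=4 → [1, 10, 2, 15, 16, 5, 8, 3]
arr[mid]=10>1: swap arr[1],arr[4]; hi=3 → [1, 16, 2, 15, 10, 5, 8, 3]
arr[mid]=16>1: swap arr[1],arr[3]; hi=2 → [1, 15, 2, 16, 10, 5, 8, 3]
arr[mid]=15>1: swap arr[1],arr[2]; hi=1 → [1, 2, 15, 16, 10, 5, 8, 3]
arr[mid]=2>1: swap arr[1],arr[1]; hi=0 → [1, 2, 15, 16, 10, 5, 8, 3]
end: lo=0, hi=0; arr = [1, 2, 15, 16, 10, 5, 8, 3]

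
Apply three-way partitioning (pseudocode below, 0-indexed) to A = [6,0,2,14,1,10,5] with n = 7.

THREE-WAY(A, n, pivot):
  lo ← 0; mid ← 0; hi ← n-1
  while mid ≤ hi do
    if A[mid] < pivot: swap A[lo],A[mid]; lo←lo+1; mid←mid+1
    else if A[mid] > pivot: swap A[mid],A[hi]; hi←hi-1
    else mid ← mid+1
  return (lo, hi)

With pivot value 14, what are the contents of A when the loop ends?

[6,0,2,1,10,5,14]

lo=0 mid=0 hi=6
6<14: swap(0,0), lo=1 mid=1 ⇒ [6,0,2,14,1,10,5]
0<14: swap(1,1), lo=2 mid=2 ⇒ [6,0,2,14,1,10,5]
2<14: swap(2,2), lo=3 mid=3 ⇒ [6,0,2,14,1,10,5]
14=14: mid=4
1<14: swap(3,4), lo=4 mid=5 ⇒ [6,0,2,1,14,10,5]
10<14: swap(4,5), lo=5 mid=6 ⇒ [6,0,2,1,10,14,5]
5<14: swap(5,6), lo=6 mid=7 ⇒ [6,0,2,1,10,5,14]
done. lo=6 hi=6; A=[6,0,2,1,10,5,14]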